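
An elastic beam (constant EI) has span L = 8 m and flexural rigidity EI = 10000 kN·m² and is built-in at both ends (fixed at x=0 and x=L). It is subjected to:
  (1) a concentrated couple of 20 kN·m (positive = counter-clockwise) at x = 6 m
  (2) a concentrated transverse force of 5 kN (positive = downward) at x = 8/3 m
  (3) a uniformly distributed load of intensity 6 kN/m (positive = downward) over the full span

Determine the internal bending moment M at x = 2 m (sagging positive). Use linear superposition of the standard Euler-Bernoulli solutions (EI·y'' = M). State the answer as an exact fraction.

Load 1 — applied couple M₀=20 kN·m at a=6 m (b=L-a=2):
  M_1 = R_Ax - M_A  [x≤a] with R_A=45/16, M_A=25/4 = (45/16)·2 - (25/4) = -5/8 kN·m
Load 2 — point force P=5 kN at a=8/3 m (b=L-a=16/3):
  M_2 = Pb²(3a+b)x/L³ - Pab²/L²  [x≤a] = 5·(16/3)²·(3·(8/3)+(16/3))·2/8³ - 5·(8/3)·(16/3)²/8² = 40/27 kN·m
Load 3 — uniform load w=6 kN/m over full span:
  M_3 = wLx/2 - wL²/12 - wx²/2 = 6·8·2/2 - 6·8²/12 - 6·2²/2 = 4 kN·m
Superposition: M = Σ M_i = 1049/216 kN·m ≈ 4.856481 kN·m

M(2) = 1049/216 kN·m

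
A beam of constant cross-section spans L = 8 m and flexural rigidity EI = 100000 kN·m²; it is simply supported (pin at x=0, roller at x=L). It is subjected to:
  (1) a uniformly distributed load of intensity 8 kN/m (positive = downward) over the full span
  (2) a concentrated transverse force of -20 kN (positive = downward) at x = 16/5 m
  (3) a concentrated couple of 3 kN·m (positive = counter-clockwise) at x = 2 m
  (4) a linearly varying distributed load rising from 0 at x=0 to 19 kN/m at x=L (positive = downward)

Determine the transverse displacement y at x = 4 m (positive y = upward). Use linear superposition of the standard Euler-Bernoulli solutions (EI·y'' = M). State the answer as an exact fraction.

Load 1 — uniform load w=8 kN/m over full span:
  y_1 = -wx(L³-2Lx²+x³)/(24EI) = -8·4·(8³-2·8·4²+4³)/(24·100000) = -8/1875 m
Load 2 — point force P=-20 kN at a=16/5 m (b=L-a=24/5):
  y_2 = -Pa(L-x)(2Lx-a²-x²)/(6LEI)  [x>a] = -(-20)·(16/5)·(8-4)·(2·8·4-(16/5)²-4²)/(6·8·100000) = 472/234375 m
Load 3 — applied couple M₀=3 kN·m at a=2 m (b=L-a=6):
  y_3 = (M₀x³/(6L)-M₀(x-a)²/2+C₁x)/EI  [x>a] with C₁=M₀(3b²-L²)/(6L)=11/4 = (3·4³/(6·8)-3·(4-2)²/2+(11/4)·4)/100000 = 9/100000 m
Load 4 — triangular load w₀=19 kN/m (0→w₀ over full span):
  y_4 = -w₀x(7L⁴-10L²x²+3x⁴)/(360LEI) = -19·4·(7·8⁴-10·8²·4²+3·4⁴)/(360·8·100000) = -19/3750 m
Superposition: y = Σ y_i = -54221/7500000 m ≈ -0.007229 m

y(4) = -54221/7500000 m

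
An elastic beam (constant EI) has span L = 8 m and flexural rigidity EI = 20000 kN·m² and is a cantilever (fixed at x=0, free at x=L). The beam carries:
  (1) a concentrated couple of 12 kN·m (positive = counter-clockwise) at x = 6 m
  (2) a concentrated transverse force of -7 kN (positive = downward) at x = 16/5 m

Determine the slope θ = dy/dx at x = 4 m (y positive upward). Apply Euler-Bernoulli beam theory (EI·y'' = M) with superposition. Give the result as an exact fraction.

θ(4) = 131/31250 rad

Load 1 — applied couple M₀=12 kN·m at a=6 m (b=L-a=2):
  θ_1 = M₀x/EI  [x≤a] = 12·4/20000 = 3/1250 rad
Load 2 — point force P=-7 kN at a=16/5 m (b=L-a=24/5):
  θ_2 = -Pa²/(2EI)  [x>a] = -(-7)·(16/5)²/(2·20000) = 28/15625 rad
Superposition: θ = Σ θ_i = 131/31250 rad ≈ 0.004192 rad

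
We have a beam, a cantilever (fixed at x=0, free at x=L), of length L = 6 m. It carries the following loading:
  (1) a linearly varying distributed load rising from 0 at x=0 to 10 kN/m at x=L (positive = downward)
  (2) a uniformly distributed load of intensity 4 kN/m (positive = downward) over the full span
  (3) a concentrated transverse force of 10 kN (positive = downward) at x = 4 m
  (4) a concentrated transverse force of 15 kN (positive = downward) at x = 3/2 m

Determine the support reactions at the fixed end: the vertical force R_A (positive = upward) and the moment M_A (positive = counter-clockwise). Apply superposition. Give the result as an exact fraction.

Load 1 — triangular load w₀=10 kN/m (0→w₀ over full span):
  R_A = w₀L/2 = 10·6/2 = 30 kN
  M_A = w₀L²/3 = 10·6²/3 = 120 kN·m
Load 2 — uniform load w=4 kN/m over full span:
  R_A = wL = 4·6 = 24 kN
  M_A = wL²/2 = 4·6²/2 = 72 kN·m
Load 3 — point force P=10 kN at a=4 m (b=L-a=2):
  R_A = P = 10 kN
  M_A = Pa = 10·4 = 40 kN·m
Load 4 — point force P=15 kN at a=3/2 m (b=L-a=9/2):
  R_A = P = 15 kN
  M_A = Pa = 15·(3/2) = 45/2 kN·m
Superposition: R_A = 79 kN, M_A = 509/2 kN·m

R_A = 79 kN, M_A = 509/2 kN·m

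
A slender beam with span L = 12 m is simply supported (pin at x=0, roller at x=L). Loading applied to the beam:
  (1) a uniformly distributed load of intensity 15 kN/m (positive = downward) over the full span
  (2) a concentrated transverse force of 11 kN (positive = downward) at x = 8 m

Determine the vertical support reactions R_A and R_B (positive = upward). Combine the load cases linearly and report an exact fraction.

R_A = 281/3 kN, R_B = 292/3 kN

Load 1 — uniform load w=15 kN/m over full span:
  R_A = wL/2 = 15·12/2 = 90 kN
  R_B = wL/2 = 15·12/2 = 90 kN
Load 2 — point force P=11 kN at a=8 m (b=L-a=4):
  R_A = Pb/L = 11·4/12 = 11/3 kN
  R_B = Pa/L = 11·8/12 = 22/3 kN
Superposition: R_A = 281/3 kN, R_B = 292/3 kN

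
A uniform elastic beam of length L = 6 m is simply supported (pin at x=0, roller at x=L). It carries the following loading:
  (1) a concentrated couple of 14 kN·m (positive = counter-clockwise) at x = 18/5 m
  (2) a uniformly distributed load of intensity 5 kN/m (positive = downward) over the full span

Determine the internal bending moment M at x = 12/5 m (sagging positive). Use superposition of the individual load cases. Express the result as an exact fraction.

M(12/5) = 136/5 kN·m

Load 1 — applied couple M₀=14 kN·m at a=18/5 m (b=L-a=12/5):
  M_1 = M₀x/L  [x≤a] = 14·(12/5)/6 = 28/5 kN·m
Load 2 — uniform load w=5 kN/m over full span:
  M_2 = wx(L-x)/2 = 5·(12/5)·(6-(12/5))/2 = 108/5 kN·m
Superposition: M = Σ M_i = 136/5 kN·m ≈ 27.200000 kN·m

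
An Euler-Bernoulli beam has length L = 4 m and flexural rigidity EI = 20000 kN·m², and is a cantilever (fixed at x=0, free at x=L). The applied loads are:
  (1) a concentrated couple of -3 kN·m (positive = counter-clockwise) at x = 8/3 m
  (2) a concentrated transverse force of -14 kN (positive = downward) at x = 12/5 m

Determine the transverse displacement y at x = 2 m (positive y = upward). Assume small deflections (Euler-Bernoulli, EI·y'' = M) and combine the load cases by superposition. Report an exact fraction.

Load 1 — applied couple M₀=-3 kN·m at a=8/3 m (b=L-a=4/3):
  y_1 = M₀x²/(2EI)  [x≤a] = (-3)·2²/(2·20000) = -3/10000 m
Load 2 — point force P=-14 kN at a=12/5 m (b=L-a=8/5):
  y_2 = -Px²(3a-x)/(6EI)  [x≤a] = -(-14)·2²·(3·(12/5)-2)/(6·20000) = 91/37500 m
Superposition: y = Σ y_i = 319/150000 m ≈ 0.002127 m

y(2) = 319/150000 m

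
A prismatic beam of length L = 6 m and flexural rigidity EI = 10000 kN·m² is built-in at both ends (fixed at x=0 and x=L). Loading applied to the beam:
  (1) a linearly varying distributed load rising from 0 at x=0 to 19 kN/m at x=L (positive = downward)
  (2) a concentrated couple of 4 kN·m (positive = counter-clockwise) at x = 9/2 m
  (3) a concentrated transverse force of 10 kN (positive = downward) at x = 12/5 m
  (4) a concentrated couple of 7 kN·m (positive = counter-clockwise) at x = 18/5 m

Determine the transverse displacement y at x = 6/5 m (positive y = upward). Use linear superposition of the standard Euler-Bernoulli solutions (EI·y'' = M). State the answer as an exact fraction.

Load 1 — triangular load w₀=19 kN/m (0→w₀ over full span):
  y_1 = -w₀x²(L-x)²(x+2L)/(120LEI) = -19·(6/5)²·(6-(6/5))²·((6/5)+2·6)/(120·6·10000) = -11286/9765625 m
Load 2 — applied couple M₀=4 kN·m at a=9/2 m (b=L-a=3/2):
  y_2 = (R_Ax³/6 - M_Ax²/2)/EI  [x≤a] with R_A=3/4, M_A=5/4 = ((3/4)·(6/5)³/6 - (5/4)·(6/5)²/2)/10000 = -171/2500000 m
Load 3 — point force P=10 kN at a=12/5 m (b=L-a=18/5):
  y_3 = -Pb²x²(3aL-(3a+b)x)/(6L³EI)  [x≤a] = -10·(18/5)²·(6/5)²·(3·(12/5)·6-(3·(12/5)+(18/5))·(6/5))/(6·6³·10000) = -1701/3906250 m
Load 4 — applied couple M₀=7 kN·m at a=18/5 m (b=L-a=12/5):
  y_4 = (R_Ax³/6 - M_Ax²/2)/EI  [x≤a] with R_A=42/25, M_A=56/25 = ((42/25)·(6/5)³/6 - (56/25)·(6/5)²/2)/10000 = -441/3906250 m
Superposition: y = Σ y_i = -553887/312500000 m ≈ -0.001772 m

y(6/5) = -553887/312500000 m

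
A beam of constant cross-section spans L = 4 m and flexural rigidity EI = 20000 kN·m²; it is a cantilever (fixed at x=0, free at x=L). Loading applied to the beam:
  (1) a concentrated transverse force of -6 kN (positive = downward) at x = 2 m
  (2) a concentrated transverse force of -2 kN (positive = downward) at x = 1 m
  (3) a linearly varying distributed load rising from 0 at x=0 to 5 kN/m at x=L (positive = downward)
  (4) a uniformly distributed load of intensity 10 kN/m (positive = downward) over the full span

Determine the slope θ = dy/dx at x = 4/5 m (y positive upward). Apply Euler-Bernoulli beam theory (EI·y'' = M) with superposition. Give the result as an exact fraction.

θ(4/5) = -481/156250 rad

Load 1 — point force P=-6 kN at a=2 m (b=L-a=2):
  θ_1 = -Px(2a-x)/(2EI)  [x≤a] = -(-6)·(4/5)·(2·2-(4/5))/(2·20000) = 6/15625 rad
Load 2 — point force P=-2 kN at a=1 m (b=L-a=3):
  θ_2 = -Px(2a-x)/(2EI)  [x≤a] = -(-2)·(4/5)·(2·1-(4/5))/(2·20000) = 3/62500 rad
Load 3 — triangular load w₀=5 kN/m (0→w₀ over full span):
  θ_3 = (w₀Lx²/4-w₀L²x/3-w₀x⁴/(24L))/EI = (5·4·(4/5)²/4-5·4²·(4/5)/3-5·(4/5)⁴/(24·4))/20000 = -851/937500 rad
Load 4 — uniform load w=10 kN/m over full span:
  θ_4 = -wx(x²-3Lx+3L²)/(6EI) = -10·(4/5)·((4/5)²-3·4·(4/5)+3·4²)/(6·20000) = -122/46875 rad
Superposition: θ = Σ θ_i = -481/156250 rad ≈ -0.003078 rad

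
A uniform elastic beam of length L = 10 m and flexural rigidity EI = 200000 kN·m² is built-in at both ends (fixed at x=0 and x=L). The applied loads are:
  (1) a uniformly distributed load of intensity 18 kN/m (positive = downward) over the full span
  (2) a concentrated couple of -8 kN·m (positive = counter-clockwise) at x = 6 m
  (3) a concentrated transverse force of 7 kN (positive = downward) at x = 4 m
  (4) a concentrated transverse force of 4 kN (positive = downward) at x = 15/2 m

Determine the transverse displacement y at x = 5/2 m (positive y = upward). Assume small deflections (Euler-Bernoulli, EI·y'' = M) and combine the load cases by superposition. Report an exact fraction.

y(5/2) = -21703/15360000 m

Load 1 — uniform load w=18 kN/m over full span:
  y_1 = -wx²(L-x)²/(24EI) = -18·(5/2)²·(10-(5/2))²/(24·200000) = -27/20480 m
Load 2 — applied couple M₀=-8 kN·m at a=6 m (b=L-a=4):
  y_2 = (R_Ax³/6 - M_Ax²/2)/EI  [x≤a] with R_A=-144/125, M_A=-64/25 = ((-144/125)·(5/2)³/6 - (-64/25)·(5/2)²/2)/200000 = 1/40000 m
Load 3 — point force P=7 kN at a=4 m (b=L-a=6):
  y_3 = -Pb²x²(3aL-(3a+b)x)/(6L³EI)  [x≤a] = -7·6²·(5/2)²·(3·4·10-(3·4+6)·(5/2))/(6·10³·200000) = -63/640000 m
Load 4 — point force P=4 kN at a=15/2 m (b=L-a=5/2):
  y_4 = -Pb²x²(3aL-(3a+b)x)/(6L³EI)  [x≤a] = -4·(5/2)²·(5/2)²·(3·(15/2)·10-(3·(15/2)+(5/2))·(5/2))/(6·10³·200000) = -13/614400 m
Superposition: y = Σ y_i = -21703/15360000 m ≈ -0.001413 m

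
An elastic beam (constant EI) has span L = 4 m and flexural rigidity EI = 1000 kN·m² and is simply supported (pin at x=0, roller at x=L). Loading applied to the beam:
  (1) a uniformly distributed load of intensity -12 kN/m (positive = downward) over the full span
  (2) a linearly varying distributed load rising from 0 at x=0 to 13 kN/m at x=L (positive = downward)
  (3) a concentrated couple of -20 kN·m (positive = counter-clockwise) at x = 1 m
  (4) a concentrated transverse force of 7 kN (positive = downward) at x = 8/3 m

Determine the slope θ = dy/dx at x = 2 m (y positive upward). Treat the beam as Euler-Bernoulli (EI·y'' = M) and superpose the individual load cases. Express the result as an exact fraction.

Load 1 — uniform load w=-12 kN/m over full span:
  θ_1 = -w(L³-6Lx²+4x³)/(24EI) = -(-12)·(4³-6·4·2²+4·2³)/(24·1000) = 0 rad
Load 2 — triangular load w₀=13 kN/m (0→w₀ over full span):
  θ_2 = -w₀(7L⁴-30L²x²+15x⁴)/(360LEI) = -13·(7·4⁴-30·4²·2²+15·2⁴)/(360·4·1000) = -91/90000 rad
Load 3 — applied couple M₀=-20 kN·m at a=1 m (b=L-a=3):
  θ_3 = (M₀x²/(2L)-M₀(x-a)+C₁)/EI  [x>a] with C₁=M₀(3b²-L²)/(6L)=-55/6 = ((-20)·2²/(2·4)-(-20)·(2-1)+(-55/6))/1000 = 1/1200 rad
Load 4 — point force P=7 kN at a=8/3 m (b=L-a=4/3):
  θ_4 = -Pb(L²-b²-3x²)/(6LEI)  [x≤a] = -7·(4/3)·(4²-(4/3)²-3·2²)/(6·4·1000) = -7/8100 rad
Superposition: θ = Σ θ_i = -211/202500 rad ≈ -0.001042 rad

θ(2) = -211/202500 rad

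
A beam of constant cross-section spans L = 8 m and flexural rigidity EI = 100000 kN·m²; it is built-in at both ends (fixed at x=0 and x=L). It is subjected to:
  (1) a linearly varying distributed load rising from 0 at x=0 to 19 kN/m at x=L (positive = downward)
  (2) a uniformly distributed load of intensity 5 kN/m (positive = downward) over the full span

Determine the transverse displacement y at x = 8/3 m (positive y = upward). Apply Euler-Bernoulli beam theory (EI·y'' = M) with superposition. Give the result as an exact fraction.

y(8/3) = -13312/11390625 m

Load 1 — triangular load w₀=19 kN/m (0→w₀ over full span):
  y_1 = -w₀x²(L-x)²(x+2L)/(120LEI) = -19·(8/3)²·(8-(8/3))²·((8/3)+2·8)/(120·8·100000) = -8512/11390625 m
Load 2 — uniform load w=5 kN/m over full span:
  y_2 = -wx²(L-x)²/(24EI) = -5·(8/3)²·(8-(8/3))²/(24·100000) = -64/151875 m
Superposition: y = Σ y_i = -13312/11390625 m ≈ -0.001169 m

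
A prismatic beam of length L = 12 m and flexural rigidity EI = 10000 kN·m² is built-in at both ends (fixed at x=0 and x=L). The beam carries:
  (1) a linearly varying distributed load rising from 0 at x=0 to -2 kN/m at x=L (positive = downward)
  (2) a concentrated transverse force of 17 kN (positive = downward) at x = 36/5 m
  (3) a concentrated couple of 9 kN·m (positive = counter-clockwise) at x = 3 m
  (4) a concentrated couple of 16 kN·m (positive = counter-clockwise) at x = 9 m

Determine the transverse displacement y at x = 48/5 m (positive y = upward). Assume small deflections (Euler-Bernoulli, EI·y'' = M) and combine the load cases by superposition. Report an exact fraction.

Load 1 — triangular load w₀=-2 kN/m (0→w₀ over full span):
  y_1 = -w₀x²(L-x)²(x+2L)/(120LEI) = -(-2)·(48/5)²·(12-(48/5))²·((48/5)+2·12)/(120·12·10000) = 24192/9765625 m
Load 2 — point force P=17 kN at a=36/5 m (b=L-a=24/5):
  y_2 = -Pa²(L-x)²(3bL-(3b+a)(L-x))/(6L³EI)  [x>a] = -17·(36/5)²·(12-(48/5))²·(3·(24/5)·12-(3·(24/5)+(36/5))·(12-(48/5)))/(6·12³·10000) = -57834/9765625 m
Load 3 — applied couple M₀=9 kN·m at a=3 m (b=L-a=9):
  y_3 = (R_Ax³/6 - M_Ax²/2 - M₀(x-a)²/2)/EI  [x>a] with R_A=27/32, M_A=-27/16 = ((27/32)·(48/5)³/6 - (-27/16)·(48/5)²/2 - 9·((48/5)-3)²/2)/10000 = 1539/2500000 m
Load 4 — applied couple M₀=16 kN·m at a=9 m (b=L-a=3):
  y_4 = (R_Ax³/6 - M_Ax²/2 - M₀(x-a)²/2)/EI  [x>a] with R_A=3/2, M_A=5 = ((3/2)·(48/5)³/6 - 5·(48/5)²/2 - 16·((48/5)-9)²/2)/10000 = -189/156250 m
Superposition: y = Σ y_i = -1262169/312500000 m ≈ -0.004039 m

y(48/5) = -1262169/312500000 m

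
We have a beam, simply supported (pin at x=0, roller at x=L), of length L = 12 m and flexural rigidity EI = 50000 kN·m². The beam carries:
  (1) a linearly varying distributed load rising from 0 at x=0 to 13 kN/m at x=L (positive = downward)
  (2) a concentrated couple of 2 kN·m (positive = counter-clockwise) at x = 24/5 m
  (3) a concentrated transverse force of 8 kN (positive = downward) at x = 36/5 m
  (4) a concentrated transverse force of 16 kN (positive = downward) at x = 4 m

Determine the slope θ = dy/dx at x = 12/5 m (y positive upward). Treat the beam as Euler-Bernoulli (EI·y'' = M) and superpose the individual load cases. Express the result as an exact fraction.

θ(12/5) = -744491/70312500 rad

Load 1 — triangular load w₀=13 kN/m (0→w₀ over full span):
  θ_1 = -w₀(7L⁴-30L²x²+15x⁴)/(360LEI) = -13·(7·12⁴-30·12²·(12/5)²+15·(12/5)⁴)/(360·12·50000) = -14196/1953125 rad
Load 2 — applied couple M₀=2 kN·m at a=24/5 m (b=L-a=36/5):
  θ_2 = (M₀x²/(2L)+C₁)/EI  [x≤a] with C₁=M₀(3b²-L²)/(6L)=8/25 = (2·(12/5)²/(2·12)+(8/25))/50000 = 1/62500 rad
Load 3 — point force P=8 kN at a=36/5 m (b=L-a=24/5):
  θ_3 = -Pb(L²-b²-3x²)/(6LEI)  [x≤a] = -8·(24/5)·(12²-(24/5)²-3·(12/5)²)/(6·12·50000) = -432/390625 rad
Load 4 — point force P=16 kN at a=4 m (b=L-a=8):
  θ_4 = -Pb(L²-b²-3x²)/(6LEI)  [x≤a] = -16·8·(12²-8²-3·(12/5)²)/(6·12·50000) = -1568/703125 rad
Superposition: θ = Σ θ_i = -744491/70312500 rad ≈ -0.010588 rad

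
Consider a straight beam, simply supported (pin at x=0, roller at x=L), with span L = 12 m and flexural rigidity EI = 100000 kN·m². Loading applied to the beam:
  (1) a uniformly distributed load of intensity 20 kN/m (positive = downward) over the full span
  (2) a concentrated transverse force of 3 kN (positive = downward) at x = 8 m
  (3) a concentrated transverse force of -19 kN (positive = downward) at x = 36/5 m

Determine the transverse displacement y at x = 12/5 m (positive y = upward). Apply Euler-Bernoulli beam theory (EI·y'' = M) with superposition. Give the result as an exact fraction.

y(12/5) = -11351/390625 m

Load 1 — uniform load w=20 kN/m over full span:
  y_1 = -wx(L³-2Lx²+x³)/(24EI) = -20·(12/5)·(12³-2·12·(12/5)²+(12/5)³)/(24·100000) = -12528/390625 m
Load 2 — point force P=3 kN at a=8 m (b=L-a=4):
  y_2 = -Pbx(L²-b²-x²)/(6LEI)  [x≤a] = -3·4·(12/5)·(12²-4²-(12/5)²)/(6·12·100000) = -191/390625 m
Load 3 — point force P=-19 kN at a=36/5 m (b=L-a=24/5):
  y_3 = -Pbx(L²-b²-x²)/(6LEI)  [x≤a] = -(-19)·(24/5)·(12/5)·(12²-(24/5)²-(12/5)²)/(6·12·100000) = 1368/390625 m
Superposition: y = Σ y_i = -11351/390625 m ≈ -0.029059 m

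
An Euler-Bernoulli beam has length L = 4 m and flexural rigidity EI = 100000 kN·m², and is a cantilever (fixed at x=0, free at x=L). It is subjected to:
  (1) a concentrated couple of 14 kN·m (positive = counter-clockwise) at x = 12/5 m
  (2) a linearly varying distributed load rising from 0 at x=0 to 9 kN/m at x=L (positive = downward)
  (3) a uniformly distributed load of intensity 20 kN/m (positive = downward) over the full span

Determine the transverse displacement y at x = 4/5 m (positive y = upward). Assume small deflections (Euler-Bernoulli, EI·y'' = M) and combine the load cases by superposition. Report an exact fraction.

y(4/5) = -158393/292968750 m

Load 1 — applied couple M₀=14 kN·m at a=12/5 m (b=L-a=8/5):
  y_1 = M₀x²/(2EI)  [x≤a] = 14·(4/5)²/(2·100000) = 7/156250 m
Load 2 — triangular load w₀=9 kN/m (0→w₀ over full span):
  y_2 = (w₀Lx³/12-w₀L²x²/6-w₀x⁵/(120L))/EI = (9·4·(4/5)³/12-9·4²·(4/5)²/6-9·(4/5)⁵/(120·4))/100000 = -6753/48828125 m
Load 3 — uniform load w=20 kN/m over full span:
  y_3 = -wx²(x²-4Lx+6L²)/(24EI) = -20·(4/5)²·((4/5)²-4·4·(4/5)+6·4²)/(24·100000) = -524/1171875 m
Superposition: y = Σ y_i = -158393/292968750 m ≈ -0.000541 m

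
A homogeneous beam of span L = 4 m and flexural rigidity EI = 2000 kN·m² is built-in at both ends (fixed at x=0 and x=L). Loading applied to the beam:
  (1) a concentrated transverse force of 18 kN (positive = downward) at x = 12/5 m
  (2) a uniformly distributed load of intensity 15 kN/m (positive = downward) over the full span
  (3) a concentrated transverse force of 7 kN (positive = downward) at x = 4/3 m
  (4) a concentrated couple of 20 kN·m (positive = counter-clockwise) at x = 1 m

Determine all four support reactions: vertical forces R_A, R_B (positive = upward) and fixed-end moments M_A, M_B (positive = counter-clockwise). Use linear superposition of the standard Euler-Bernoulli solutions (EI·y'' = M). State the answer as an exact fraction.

R_A = 1272947/27000 kN, M_A = 368687/13500 kN·m, R_B = 1022053/27000 kN, M_B = -353593/13500 kN·m

Load 1 — point force P=18 kN at a=12/5 m (b=L-a=8/5):
  R_A = Pb²(3a+b)/L³ = 18·(8/5)²·(3·(12/5)+(8/5))/4³ = 792/125 kN
  M_A = Pab²/L² = 18·(12/5)·(8/5)²/4² = 864/125 kN·m
  R_B = Pa²(a+3b)/L³ = 18·(12/5)²·((12/5)+3·(8/5))/4³ = 1458/125 kN
  M_B = -Pa²b/L² = -18·(12/5)²·(8/5)/4² = -1296/125 kN·m
Load 2 — uniform load w=15 kN/m over full span:
  R_A = wL/2 = 15·4/2 = 30 kN
  M_A = wL²/12 = 15·4²/12 = 20 kN·m
  R_B = wL/2 = 15·4/2 = 30 kN
  M_B = -wL²/12 = -15·4²/12 = -20 kN·m
Load 3 — point force P=7 kN at a=4/3 m (b=L-a=8/3):
  R_A = Pb²(3a+b)/L³ = 7·(8/3)²·(3·(4/3)+(8/3))/4³ = 140/27 kN
  M_A = Pab²/L² = 7·(4/3)·(8/3)²/4² = 112/27 kN·m
  R_B = Pa²(a+3b)/L³ = 7·(4/3)²·((4/3)+3·(8/3))/4³ = 49/27 kN
  M_B = -Pa²b/L² = -7·(4/3)²·(8/3)/4² = -56/27 kN·m
Load 4 — applied couple M₀=20 kN·m at a=1 m (b=L-a=3):
  R_A = 6M₀ab/L³ = 6·20·1·3/4³ = 45/8 kN
  M_A = M₀b(2a-b)/L² = 20·3·(2·1-3)/4² = -15/4 kN·m
  R_B = -6M₀ab/L³ = -6·20·1·3/4³ = -45/8 kN
  M_B = M₀a(2b-a)/L² = 20·1·(2·3-1)/4² = 25/4 kN·m
Superposition: R_A = 1272947/27000 kN, M_A = 368687/13500 kN·m, R_B = 1022053/27000 kN, M_B = -353593/13500 kN·m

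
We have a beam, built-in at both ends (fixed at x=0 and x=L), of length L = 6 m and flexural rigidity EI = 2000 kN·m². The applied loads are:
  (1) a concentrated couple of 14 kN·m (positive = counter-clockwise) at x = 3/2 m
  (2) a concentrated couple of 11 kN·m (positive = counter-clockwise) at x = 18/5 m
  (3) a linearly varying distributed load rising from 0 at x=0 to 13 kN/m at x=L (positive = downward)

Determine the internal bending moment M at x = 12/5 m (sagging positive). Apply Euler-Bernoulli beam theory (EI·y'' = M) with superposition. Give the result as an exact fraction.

M(12/5) = 5229/1000 kN·m

Load 1 — applied couple M₀=14 kN·m at a=3/2 m (b=L-a=9/2):
  M_1 = R_Ax - M_A - M₀  [x>a] with R_A=21/8, M_A=-21/8 = (21/8)·(12/5) - (-21/8) - 14 = -203/40 kN·m
Load 2 — applied couple M₀=11 kN·m at a=18/5 m (b=L-a=12/5):
  M_2 = R_Ax - M_A  [x≤a] with R_A=66/25, M_A=88/25 = (66/25)·(12/5) - (88/25) = 352/125 kN·m
Load 3 — triangular load w₀=13 kN/m (0→w₀ over full span):
  M_3 = 3w₀Lx/20 - w₀L²/30 - w₀x³/(6L) = 3·13·6·(12/5)/20 - 13·6²/30 - 13·(12/5)³/(6·6) = 936/125 kN·m
Superposition: M = Σ M_i = 5229/1000 kN·m ≈ 5.229000 kN·m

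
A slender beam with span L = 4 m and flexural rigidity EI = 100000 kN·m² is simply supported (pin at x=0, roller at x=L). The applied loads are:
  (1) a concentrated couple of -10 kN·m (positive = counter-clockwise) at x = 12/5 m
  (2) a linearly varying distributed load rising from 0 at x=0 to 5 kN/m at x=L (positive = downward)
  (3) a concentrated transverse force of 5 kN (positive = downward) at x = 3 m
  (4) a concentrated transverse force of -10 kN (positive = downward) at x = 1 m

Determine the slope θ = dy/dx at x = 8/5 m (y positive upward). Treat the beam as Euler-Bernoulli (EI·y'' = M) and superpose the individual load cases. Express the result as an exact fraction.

θ(8/5) = -23447/900000000 rad

Load 1 — applied couple M₀=-10 kN·m at a=12/5 m (b=L-a=8/5):
  θ_1 = (M₀x²/(2L)+C₁)/EI  [x≤a] with C₁=M₀(3b²-L²)/(6L)=52/15 = ((-10)·(8/5)²/(2·4)+(52/15))/100000 = 1/375000 rad
Load 2 — triangular load w₀=5 kN/m (0→w₀ over full span):
  θ_2 = -w₀(7L⁴-30L²x²+15x⁴)/(360LEI) = -5·(7·4⁴-30·4²·(8/5)²+15·(8/5)⁴)/(360·4·100000) = -323/14062500 rad
Load 3 — point force P=5 kN at a=3 m (b=L-a=1):
  θ_3 = -Pb(L²-b²-3x²)/(6LEI)  [x≤a] = -5·1·(4²-1²-3·(8/5)²)/(6·4·100000) = -61/4000000 rad
Load 4 — point force P=-10 kN at a=1 m (b=L-a=3):
  θ_4 = -Pa(2L²-6Lx+3x²+a²)/(6LEI)  [x>a] = -(-10)·1·(2·4²-6·4·(8/5)+3·(8/5)²+1²)/(6·4·100000) = 19/2000000 rad
Superposition: θ = Σ θ_i = -23447/900000000 rad ≈ -0.000026 rad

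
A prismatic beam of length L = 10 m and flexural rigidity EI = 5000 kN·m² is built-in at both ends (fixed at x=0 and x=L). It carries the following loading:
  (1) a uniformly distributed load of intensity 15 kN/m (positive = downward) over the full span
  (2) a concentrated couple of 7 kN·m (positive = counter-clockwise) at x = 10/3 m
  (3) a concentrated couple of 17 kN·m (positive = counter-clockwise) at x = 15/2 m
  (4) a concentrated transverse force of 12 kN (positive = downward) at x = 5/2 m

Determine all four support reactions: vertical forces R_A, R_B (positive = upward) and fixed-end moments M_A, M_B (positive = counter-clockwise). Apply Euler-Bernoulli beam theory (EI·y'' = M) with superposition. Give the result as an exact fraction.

R_A = 21113/240 kN, M_A = 2355/16 kN·m, R_B = 17767/240 kN, M_B = -6311/48 kN·m

Load 1 — uniform load w=15 kN/m over full span:
  R_A = wL/2 = 15·10/2 = 75 kN
  M_A = wL²/12 = 15·10²/12 = 125 kN·m
  R_B = wL/2 = 15·10/2 = 75 kN
  M_B = -wL²/12 = -15·10²/12 = -125 kN·m
Load 2 — applied couple M₀=7 kN·m at a=10/3 m (b=L-a=20/3):
  R_A = 6M₀ab/L³ = 6·7·(10/3)·(20/3)/10³ = 14/15 kN
  M_A = M₀b(2a-b)/L² = 7·(20/3)·(2·(10/3)-(20/3))/10² = 0 kN·m
  R_B = -6M₀ab/L³ = -6·7·(10/3)·(20/3)/10³ = -14/15 kN
  M_B = M₀a(2b-a)/L² = 7·(10/3)·(2·(20/3)-(10/3))/10² = 7/3 kN·m
Load 3 — applied couple M₀=17 kN·m at a=15/2 m (b=L-a=5/2):
  R_A = 6M₀ab/L³ = 6·17·(15/2)·(5/2)/10³ = 153/80 kN
  M_A = M₀b(2a-b)/L² = 17·(5/2)·(2·(15/2)-(5/2))/10² = 85/16 kN·m
  R_B = -6M₀ab/L³ = -6·17·(15/2)·(5/2)/10³ = -153/80 kN
  M_B = M₀a(2b-a)/L² = 17·(15/2)·(2·(5/2)-(15/2))/10² = -51/16 kN·m
Load 4 — point force P=12 kN at a=5/2 m (b=L-a=15/2):
  R_A = Pb²(3a+b)/L³ = 12·(15/2)²·(3·(5/2)+(15/2))/10³ = 81/8 kN
  M_A = Pab²/L² = 12·(5/2)·(15/2)²/10² = 135/8 kN·m
  R_B = Pa²(a+3b)/L³ = 12·(5/2)²·((5/2)+3·(15/2))/10³ = 15/8 kN
  M_B = -Pa²b/L² = -12·(5/2)²·(15/2)/10² = -45/8 kN·m
Superposition: R_A = 21113/240 kN, M_A = 2355/16 kN·m, R_B = 17767/240 kN, M_B = -6311/48 kN·m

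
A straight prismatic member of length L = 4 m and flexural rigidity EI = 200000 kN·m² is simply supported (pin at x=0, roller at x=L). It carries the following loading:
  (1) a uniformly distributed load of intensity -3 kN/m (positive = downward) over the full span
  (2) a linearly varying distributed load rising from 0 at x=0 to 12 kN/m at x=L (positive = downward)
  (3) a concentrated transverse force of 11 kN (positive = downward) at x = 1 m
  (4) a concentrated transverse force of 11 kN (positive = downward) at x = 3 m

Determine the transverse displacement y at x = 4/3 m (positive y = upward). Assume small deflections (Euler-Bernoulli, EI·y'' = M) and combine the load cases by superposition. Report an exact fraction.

Load 1 — uniform load w=-3 kN/m over full span:
  y_1 = -wx(L³-2Lx²+x³)/(24EI) = -(-3)·(4/3)·(4³-2·4·(4/3)²+(4/3)³)/(24·200000) = 11/253125 m
Load 2 — triangular load w₀=12 kN/m (0→w₀ over full span):
  y_2 = -w₀x(7L⁴-10L²x²+3x⁴)/(360LEI) = -12·(4/3)·(7·4⁴-10·4²·(4/3)²+3·(4/3)⁴)/(360·4·200000) = -64/759375 m
Load 3 — point force P=11 kN at a=1 m (b=L-a=3):
  y_3 = -Pa(L-x)(2Lx-a²-x²)/(6LEI)  [x>a] = -11·1·(4-(4/3))·(2·4·(4/3)-1²-(4/3)²)/(6·4·200000) = -781/16200000 m
Load 4 — point force P=11 kN at a=3 m (b=L-a=1):
  y_4 = -Pbx(L²-b²-x²)/(6LEI)  [x≤a] = -11·1·(4/3)·(4²-1²-(4/3)²)/(6·4·200000) = -1309/32400000 m
Superposition: y = Σ y_i = -12581/97200000 m ≈ -0.000129 m

y(4/3) = -12581/97200000 m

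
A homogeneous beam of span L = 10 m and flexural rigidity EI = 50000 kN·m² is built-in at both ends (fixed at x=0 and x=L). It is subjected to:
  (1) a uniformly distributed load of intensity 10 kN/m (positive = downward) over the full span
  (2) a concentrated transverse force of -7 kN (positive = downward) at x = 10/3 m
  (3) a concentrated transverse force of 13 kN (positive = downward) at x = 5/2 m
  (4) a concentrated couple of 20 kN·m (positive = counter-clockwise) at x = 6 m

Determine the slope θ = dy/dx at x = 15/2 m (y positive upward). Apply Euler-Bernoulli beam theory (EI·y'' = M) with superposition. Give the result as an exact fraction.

Load 1 — uniform load w=10 kN/m over full span:
  θ_1 = -wx(L-x)(L-2x)/(12EI) = -10·(15/2)·(10-(15/2))·(10-2·(15/2))/(12·50000) = 1/640 rad
Load 2 — point force P=-7 kN at a=10/3 m (b=L-a=20/3):
  θ_2 = Pa²(L-x)(2bL-(3b+a)(L-x))/(2L³EI)  [x>a] = (-7)·(10/3)²·(10-(15/2))·(2·(20/3)·10-(3·(20/3)+(10/3))·(10-(15/2)))/(2·10³·50000) = -7/48000 rad
Load 3 — point force P=13 kN at a=5/2 m (b=L-a=15/2):
  θ_3 = Pa²(L-x)(2bL-(3b+a)(L-x))/(2L³EI)  [x>a] = 13·(5/2)²·(10-(15/2))·(2·(15/2)·10-(3·(15/2)+(5/2))·(10-(15/2)))/(2·10³·50000) = 91/512000 rad
Load 4 — applied couple M₀=20 kN·m at a=6 m (b=L-a=4):
  θ_4 = (R_Ax²/2 - M_Ax - M₀(x-a))/EI  [x>a] with R_A=72/25, M_A=32/5 = ((72/25)·(15/2)²/2 - (32/5)·(15/2) - 20·((15/2)-6))/50000 = 3/50000 rad
Superposition: θ = Σ θ_i = 63529/38400000 rad ≈ 0.001654 rad

θ(15/2) = 63529/38400000 rad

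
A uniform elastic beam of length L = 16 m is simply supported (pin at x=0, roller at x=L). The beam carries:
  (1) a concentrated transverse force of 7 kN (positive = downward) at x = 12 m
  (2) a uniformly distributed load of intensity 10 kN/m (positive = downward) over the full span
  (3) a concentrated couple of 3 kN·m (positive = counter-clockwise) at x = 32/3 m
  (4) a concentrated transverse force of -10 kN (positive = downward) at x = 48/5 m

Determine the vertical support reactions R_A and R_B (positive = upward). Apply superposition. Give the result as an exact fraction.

R_A = 1247/16 kN, R_B = 1265/16 kN

Load 1 — point force P=7 kN at a=12 m (b=L-a=4):
  R_A = Pb/L = 7·4/16 = 7/4 kN
  R_B = Pa/L = 7·12/16 = 21/4 kN
Load 2 — uniform load w=10 kN/m over full span:
  R_A = wL/2 = 10·16/2 = 80 kN
  R_B = wL/2 = 10·16/2 = 80 kN
Load 3 — applied couple M₀=3 kN·m at a=32/3 m (b=L-a=16/3):
  R_A = M₀/L = 3/16 kN
  R_B = -M₀/L = -3/16 kN
Load 4 — point force P=-10 kN at a=48/5 m (b=L-a=32/5):
  R_A = Pb/L = (-10)·(32/5)/16 = -4 kN
  R_B = Pa/L = (-10)·(48/5)/16 = -6 kN
Superposition: R_A = 1247/16 kN, R_B = 1265/16 kN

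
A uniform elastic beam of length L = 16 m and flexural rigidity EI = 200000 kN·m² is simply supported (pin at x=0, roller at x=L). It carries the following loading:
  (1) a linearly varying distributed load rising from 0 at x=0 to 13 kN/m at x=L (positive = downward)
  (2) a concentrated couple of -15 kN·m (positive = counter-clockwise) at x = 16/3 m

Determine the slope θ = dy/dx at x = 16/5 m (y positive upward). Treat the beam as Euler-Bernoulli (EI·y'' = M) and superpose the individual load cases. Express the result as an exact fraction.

θ(16/5) = -309223/70312500 rad

Load 1 — triangular load w₀=13 kN/m (0→w₀ over full span):
  θ_1 = -w₀(7L⁴-30L²x²+15x⁴)/(360LEI) = -13·(7·16⁴-30·16²·(16/5)²+15·(16/5)⁴)/(360·16·200000) = -75712/17578125 rad
Load 2 — applied couple M₀=-15 kN·m at a=16/3 m (b=L-a=32/3):
  θ_2 = (M₀x²/(2L)+C₁)/EI  [x≤a] with C₁=M₀(3b²-L²)/(6L)=-40/3 = ((-15)·(16/5)²/(2·16)+(-40/3))/200000 = -17/187500 rad
Superposition: θ = Σ θ_i = -309223/70312500 rad ≈ -0.004398 rad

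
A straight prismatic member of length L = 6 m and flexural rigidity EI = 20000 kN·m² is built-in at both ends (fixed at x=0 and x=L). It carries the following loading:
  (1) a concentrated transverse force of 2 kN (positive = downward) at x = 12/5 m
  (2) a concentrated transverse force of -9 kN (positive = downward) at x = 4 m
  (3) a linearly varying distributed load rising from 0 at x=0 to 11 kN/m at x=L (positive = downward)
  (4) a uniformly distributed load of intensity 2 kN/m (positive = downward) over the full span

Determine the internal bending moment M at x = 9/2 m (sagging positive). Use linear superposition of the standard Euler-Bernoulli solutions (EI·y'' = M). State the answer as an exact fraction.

Load 1 — point force P=2 kN at a=12/5 m (b=L-a=18/5):
  M_1 = Pa²(a+3b)(L-x)/L³ - Pa²b/L²  [x>a] = 2·(12/5)²·((12/5)+3·(18/5))·(6-(9/2))/6³ - 2·(12/5)²·(18/5)/6² = -12/125 kN·m
Load 2 — point force P=-9 kN at a=4 m (b=L-a=2):
  M_2 = Pa²(a+3b)(L-x)/L³ - Pa²b/L²  [x>a] = (-9)·4²·(4+3·2)·(6-(9/2))/6³ - (-9)·4²·2/6² = -2 kN·m
Load 3 — triangular load w₀=11 kN/m (0→w₀ over full span):
  M_3 = 3w₀Lx/20 - w₀L²/30 - w₀x³/(6L) = 3·11·6·(9/2)/20 - 11·6²/30 - 11·(9/2)³/(6·6) = 561/160 kN·m
Load 4 — uniform load w=2 kN/m over full span:
  M_4 = wLx/2 - wL²/12 - wx²/2 = 2·6·(9/2)/2 - 2·6²/12 - 2·(9/2)²/2 = 3/4 kN·m
Superposition: M = Σ M_i = 8641/4000 kN·m ≈ 2.160250 kN·m

M(9/2) = 8641/4000 kN·m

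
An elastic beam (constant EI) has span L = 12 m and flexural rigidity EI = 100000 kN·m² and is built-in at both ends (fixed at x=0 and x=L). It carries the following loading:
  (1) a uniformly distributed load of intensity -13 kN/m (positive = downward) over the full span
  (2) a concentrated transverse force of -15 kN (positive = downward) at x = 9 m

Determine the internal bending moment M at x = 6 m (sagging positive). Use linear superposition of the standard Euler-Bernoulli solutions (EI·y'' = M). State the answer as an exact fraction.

M(6) = -669/8 kN·m

Load 1 — uniform load w=-13 kN/m over full span:
  M_1 = wLx/2 - wL²/12 - wx²/2 = (-13)·12·6/2 - (-13)·12²/12 - (-13)·6²/2 = -78 kN·m
Load 2 — point force P=-15 kN at a=9 m (b=L-a=3):
  M_2 = Pb²(3a+b)x/L³ - Pab²/L²  [x≤a] = (-15)·3²·(3·9+3)·6/12³ - (-15)·9·3²/12² = -45/8 kN·m
Superposition: M = Σ M_i = -669/8 kN·m ≈ -83.625000 kN·m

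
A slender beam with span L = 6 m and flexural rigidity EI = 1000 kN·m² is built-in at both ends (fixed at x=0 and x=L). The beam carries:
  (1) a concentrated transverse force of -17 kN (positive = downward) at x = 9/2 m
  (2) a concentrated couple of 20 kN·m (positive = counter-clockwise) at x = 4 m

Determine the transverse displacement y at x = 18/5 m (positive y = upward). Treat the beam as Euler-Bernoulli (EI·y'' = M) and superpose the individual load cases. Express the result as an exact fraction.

Load 1 — point force P=-17 kN at a=9/2 m (b=L-a=3/2):
  y_1 = -Pb²x²(3aL-(3a+b)x)/(6L³EI)  [x≤a] = -(-17)·(3/2)²·(18/5)²·(3·(9/2)·6-(3·(9/2)+(3/2))·(18/5))/(6·6³·1000) = 4131/400000 m
Load 2 — applied couple M₀=20 kN·m at a=4 m (b=L-a=2):
  y_2 = (R_Ax³/6 - M_Ax²/2)/EI  [x≤a] with R_A=40/9, M_A=20/3 = ((40/9)·(18/5)³/6 - (20/3)·(18/5)²/2)/1000 = -27/3125 m
Superposition: y = Σ y_i = 27/16000 m ≈ 0.001687 m

y(18/5) = 27/16000 m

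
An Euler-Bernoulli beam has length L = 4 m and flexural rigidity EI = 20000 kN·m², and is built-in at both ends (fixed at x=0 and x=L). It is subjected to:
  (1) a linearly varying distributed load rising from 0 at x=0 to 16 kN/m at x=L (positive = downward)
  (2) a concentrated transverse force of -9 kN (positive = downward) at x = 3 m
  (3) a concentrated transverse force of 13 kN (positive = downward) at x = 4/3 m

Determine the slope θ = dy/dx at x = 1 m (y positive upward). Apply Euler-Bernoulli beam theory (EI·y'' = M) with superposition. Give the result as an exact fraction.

θ(1) = -16717/57600000 rad

Load 1 — triangular load w₀=16 kN/m (0→w₀ over full span):
  θ_1 = -w₀(2x(L-x)(L-2x)(x+2L)+x²(L-x)²)/(120LEI) = -16·(2·1·(4-1)·(4-2·1)·(1+2·4)+1²·(4-1)²)/(120·4·20000) = -39/200000 rad
Load 2 — point force P=-9 kN at a=3 m (b=L-a=1):
  θ_2 = -Pb²x(2aL-(3a+b)x)/(2L³EI)  [x≤a] = -(-9)·1²·1·(2·3·4-(3·3+1)·1)/(2·4³·20000) = 63/1280000 rad
Load 3 — point force P=13 kN at a=4/3 m (b=L-a=8/3):
  θ_3 = -Pb²x(2aL-(3a+b)x)/(2L³EI)  [x≤a] = -13·(8/3)²·1·(2·(4/3)·4-(3·(4/3)+(8/3))·1)/(2·4³·20000) = -13/90000 rad
Superposition: θ = Σ θ_i = -16717/57600000 rad ≈ -0.000290 rad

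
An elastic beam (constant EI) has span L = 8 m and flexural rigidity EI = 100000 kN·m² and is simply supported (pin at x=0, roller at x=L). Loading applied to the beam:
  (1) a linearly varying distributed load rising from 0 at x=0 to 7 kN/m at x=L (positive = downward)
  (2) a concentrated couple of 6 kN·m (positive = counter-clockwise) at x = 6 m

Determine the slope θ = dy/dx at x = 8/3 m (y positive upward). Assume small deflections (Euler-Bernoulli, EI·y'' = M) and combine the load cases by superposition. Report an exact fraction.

θ(8/3) = -102499/243000000 rad

Load 1 — triangular load w₀=7 kN/m (0→w₀ over full span):
  θ_1 = -w₀(7L⁴-30L²x²+15x⁴)/(360LEI) = -7·(7·8⁴-30·8²·(8/3)²+15·(8/3)⁴)/(360·8·100000) = -1456/3796875 rad
Load 2 — applied couple M₀=6 kN·m at a=6 m (b=L-a=2):
  θ_2 = (M₀x²/(2L)+C₁)/EI  [x≤a] with C₁=M₀(3b²-L²)/(6L)=-13/2 = (6·(8/3)²/(2·8)+(-13/2))/100000 = -23/600000 rad
Superposition: θ = Σ θ_i = -102499/243000000 rad ≈ -0.000422 rad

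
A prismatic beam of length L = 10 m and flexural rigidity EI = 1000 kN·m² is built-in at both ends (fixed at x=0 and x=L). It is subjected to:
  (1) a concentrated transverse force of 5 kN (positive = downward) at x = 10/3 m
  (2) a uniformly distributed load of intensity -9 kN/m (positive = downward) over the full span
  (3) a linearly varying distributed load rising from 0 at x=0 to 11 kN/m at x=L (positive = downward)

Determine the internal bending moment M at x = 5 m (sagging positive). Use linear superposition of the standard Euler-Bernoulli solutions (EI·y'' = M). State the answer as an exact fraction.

M(5) = -425/36 kN·m

Load 1 — point force P=5 kN at a=10/3 m (b=L-a=20/3):
  M_1 = Pa²(a+3b)(L-x)/L³ - Pa²b/L²  [x>a] = 5·(10/3)²·((10/3)+3·(20/3))·(10-5)/10³ - 5·(10/3)²·(20/3)/10² = 25/9 kN·m
Load 2 — uniform load w=-9 kN/m over full span:
  M_2 = wLx/2 - wL²/12 - wx²/2 = (-9)·10·5/2 - (-9)·10²/12 - (-9)·5²/2 = -75/2 kN·m
Load 3 — triangular load w₀=11 kN/m (0→w₀ over full span):
  M_3 = 3w₀Lx/20 - w₀L²/30 - w₀x³/(6L) = 3·11·10·5/20 - 11·10²/30 - 11·5³/(6·10) = 275/12 kN·m
Superposition: M = Σ M_i = -425/36 kN·m ≈ -11.805556 kN·m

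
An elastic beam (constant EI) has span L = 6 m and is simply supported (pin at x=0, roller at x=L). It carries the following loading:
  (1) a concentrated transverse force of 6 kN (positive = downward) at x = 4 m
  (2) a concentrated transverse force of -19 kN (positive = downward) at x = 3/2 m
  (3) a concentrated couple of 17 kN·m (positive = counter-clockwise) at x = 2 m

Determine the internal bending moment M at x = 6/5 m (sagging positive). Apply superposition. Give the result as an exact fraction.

M(6/5) = -113/10 kN·m

Load 1 — point force P=6 kN at a=4 m (b=L-a=2):
  M_1 = Pbx/L  [x≤a] = 6·2·(6/5)/6 = 12/5 kN·m
Load 2 — point force P=-19 kN at a=3/2 m (b=L-a=9/2):
  M_2 = Pbx/L  [x≤a] = (-19)·(9/2)·(6/5)/6 = -171/10 kN·m
Load 3 — applied couple M₀=17 kN·m at a=2 m (b=L-a=4):
  M_3 = M₀x/L  [x≤a] = 17·(6/5)/6 = 17/5 kN·m
Superposition: M = Σ M_i = -113/10 kN·m ≈ -11.300000 kN·m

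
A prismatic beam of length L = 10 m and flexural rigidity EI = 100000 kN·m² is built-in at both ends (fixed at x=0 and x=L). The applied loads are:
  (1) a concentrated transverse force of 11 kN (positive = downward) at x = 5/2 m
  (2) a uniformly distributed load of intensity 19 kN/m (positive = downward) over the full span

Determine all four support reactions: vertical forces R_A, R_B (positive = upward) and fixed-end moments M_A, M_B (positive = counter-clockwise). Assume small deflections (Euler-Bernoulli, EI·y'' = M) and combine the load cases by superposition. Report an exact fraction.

Load 1 — point force P=11 kN at a=5/2 m (b=L-a=15/2):
  R_A = Pb²(3a+b)/L³ = 11·(15/2)²·(3·(5/2)+(15/2))/10³ = 297/32 kN
  M_A = Pab²/L² = 11·(5/2)·(15/2)²/10² = 495/32 kN·m
  R_B = Pa²(a+3b)/L³ = 11·(5/2)²·((5/2)+3·(15/2))/10³ = 55/32 kN
  M_B = -Pa²b/L² = -11·(5/2)²·(15/2)/10² = -165/32 kN·m
Load 2 — uniform load w=19 kN/m over full span:
  R_A = wL/2 = 19·10/2 = 95 kN
  M_A = wL²/12 = 19·10²/12 = 475/3 kN·m
  R_B = wL/2 = 19·10/2 = 95 kN
  M_B = -wL²/12 = -19·10²/12 = -475/3 kN·m
Superposition: R_A = 3337/32 kN, M_A = 16685/96 kN·m, R_B = 3095/32 kN, M_B = -15695/96 kN·m

R_A = 3337/32 kN, M_A = 16685/96 kN·m, R_B = 3095/32 kN, M_B = -15695/96 kN·m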